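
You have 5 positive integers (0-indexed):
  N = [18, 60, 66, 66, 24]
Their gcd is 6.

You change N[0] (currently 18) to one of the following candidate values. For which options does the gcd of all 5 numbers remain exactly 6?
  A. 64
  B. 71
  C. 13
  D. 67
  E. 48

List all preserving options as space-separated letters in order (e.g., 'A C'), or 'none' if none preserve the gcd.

Old gcd = 6; gcd of others (without N[0]) = 6
New gcd for candidate v: gcd(6, v). Preserves old gcd iff gcd(6, v) = 6.
  Option A: v=64, gcd(6,64)=2 -> changes
  Option B: v=71, gcd(6,71)=1 -> changes
  Option C: v=13, gcd(6,13)=1 -> changes
  Option D: v=67, gcd(6,67)=1 -> changes
  Option E: v=48, gcd(6,48)=6 -> preserves

Answer: E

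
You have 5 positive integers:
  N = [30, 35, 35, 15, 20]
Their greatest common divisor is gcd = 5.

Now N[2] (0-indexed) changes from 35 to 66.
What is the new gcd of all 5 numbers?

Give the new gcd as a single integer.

Answer: 1

Derivation:
Numbers: [30, 35, 35, 15, 20], gcd = 5
Change: index 2, 35 -> 66
gcd of the OTHER numbers (without index 2): gcd([30, 35, 15, 20]) = 5
New gcd = gcd(g_others, new_val) = gcd(5, 66) = 1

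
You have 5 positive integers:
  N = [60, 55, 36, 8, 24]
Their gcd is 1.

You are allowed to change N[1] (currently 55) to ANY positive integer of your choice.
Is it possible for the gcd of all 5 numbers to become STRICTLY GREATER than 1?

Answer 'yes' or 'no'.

Current gcd = 1
gcd of all OTHER numbers (without N[1]=55): gcd([60, 36, 8, 24]) = 4
The new gcd after any change is gcd(4, new_value).
This can be at most 4.
Since 4 > old gcd 1, the gcd CAN increase (e.g., set N[1] = 4).

Answer: yes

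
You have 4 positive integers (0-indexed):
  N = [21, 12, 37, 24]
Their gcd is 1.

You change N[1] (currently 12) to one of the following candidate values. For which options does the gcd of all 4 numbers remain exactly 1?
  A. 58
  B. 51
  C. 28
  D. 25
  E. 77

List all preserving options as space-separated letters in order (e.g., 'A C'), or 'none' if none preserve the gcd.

Old gcd = 1; gcd of others (without N[1]) = 1
New gcd for candidate v: gcd(1, v). Preserves old gcd iff gcd(1, v) = 1.
  Option A: v=58, gcd(1,58)=1 -> preserves
  Option B: v=51, gcd(1,51)=1 -> preserves
  Option C: v=28, gcd(1,28)=1 -> preserves
  Option D: v=25, gcd(1,25)=1 -> preserves
  Option E: v=77, gcd(1,77)=1 -> preserves

Answer: A B C D E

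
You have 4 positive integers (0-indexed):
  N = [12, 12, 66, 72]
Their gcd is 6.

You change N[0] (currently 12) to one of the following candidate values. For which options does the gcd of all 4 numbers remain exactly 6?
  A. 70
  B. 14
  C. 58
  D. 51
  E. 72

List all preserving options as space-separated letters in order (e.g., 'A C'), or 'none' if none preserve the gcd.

Old gcd = 6; gcd of others (without N[0]) = 6
New gcd for candidate v: gcd(6, v). Preserves old gcd iff gcd(6, v) = 6.
  Option A: v=70, gcd(6,70)=2 -> changes
  Option B: v=14, gcd(6,14)=2 -> changes
  Option C: v=58, gcd(6,58)=2 -> changes
  Option D: v=51, gcd(6,51)=3 -> changes
  Option E: v=72, gcd(6,72)=6 -> preserves

Answer: E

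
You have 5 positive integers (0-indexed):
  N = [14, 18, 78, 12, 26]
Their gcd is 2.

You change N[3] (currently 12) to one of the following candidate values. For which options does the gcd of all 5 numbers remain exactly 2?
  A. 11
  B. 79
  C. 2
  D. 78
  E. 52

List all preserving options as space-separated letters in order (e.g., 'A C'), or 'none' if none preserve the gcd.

Answer: C D E

Derivation:
Old gcd = 2; gcd of others (without N[3]) = 2
New gcd for candidate v: gcd(2, v). Preserves old gcd iff gcd(2, v) = 2.
  Option A: v=11, gcd(2,11)=1 -> changes
  Option B: v=79, gcd(2,79)=1 -> changes
  Option C: v=2, gcd(2,2)=2 -> preserves
  Option D: v=78, gcd(2,78)=2 -> preserves
  Option E: v=52, gcd(2,52)=2 -> preserves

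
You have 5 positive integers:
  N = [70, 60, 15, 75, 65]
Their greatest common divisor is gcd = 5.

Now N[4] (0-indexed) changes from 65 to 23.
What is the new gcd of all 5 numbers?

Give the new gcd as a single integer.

Numbers: [70, 60, 15, 75, 65], gcd = 5
Change: index 4, 65 -> 23
gcd of the OTHER numbers (without index 4): gcd([70, 60, 15, 75]) = 5
New gcd = gcd(g_others, new_val) = gcd(5, 23) = 1

Answer: 1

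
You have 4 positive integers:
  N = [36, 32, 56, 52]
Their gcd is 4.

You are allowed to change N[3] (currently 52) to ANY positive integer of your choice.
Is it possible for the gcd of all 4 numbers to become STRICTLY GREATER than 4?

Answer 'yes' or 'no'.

Current gcd = 4
gcd of all OTHER numbers (without N[3]=52): gcd([36, 32, 56]) = 4
The new gcd after any change is gcd(4, new_value).
This can be at most 4.
Since 4 = old gcd 4, the gcd can only stay the same or decrease.

Answer: no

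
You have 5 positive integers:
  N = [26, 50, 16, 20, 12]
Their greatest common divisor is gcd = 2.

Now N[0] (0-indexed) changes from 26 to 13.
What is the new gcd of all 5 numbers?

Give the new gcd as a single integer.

Numbers: [26, 50, 16, 20, 12], gcd = 2
Change: index 0, 26 -> 13
gcd of the OTHER numbers (without index 0): gcd([50, 16, 20, 12]) = 2
New gcd = gcd(g_others, new_val) = gcd(2, 13) = 1

Answer: 1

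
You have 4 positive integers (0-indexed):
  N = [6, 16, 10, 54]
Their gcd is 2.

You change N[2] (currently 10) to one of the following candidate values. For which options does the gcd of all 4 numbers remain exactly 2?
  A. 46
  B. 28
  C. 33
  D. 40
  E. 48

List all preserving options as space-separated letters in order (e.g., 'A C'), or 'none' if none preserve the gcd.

Old gcd = 2; gcd of others (without N[2]) = 2
New gcd for candidate v: gcd(2, v). Preserves old gcd iff gcd(2, v) = 2.
  Option A: v=46, gcd(2,46)=2 -> preserves
  Option B: v=28, gcd(2,28)=2 -> preserves
  Option C: v=33, gcd(2,33)=1 -> changes
  Option D: v=40, gcd(2,40)=2 -> preserves
  Option E: v=48, gcd(2,48)=2 -> preserves

Answer: A B D E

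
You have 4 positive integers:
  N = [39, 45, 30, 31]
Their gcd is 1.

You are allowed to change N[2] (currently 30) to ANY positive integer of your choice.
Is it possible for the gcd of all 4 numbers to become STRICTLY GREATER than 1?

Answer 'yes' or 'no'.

Answer: no

Derivation:
Current gcd = 1
gcd of all OTHER numbers (without N[2]=30): gcd([39, 45, 31]) = 1
The new gcd after any change is gcd(1, new_value).
This can be at most 1.
Since 1 = old gcd 1, the gcd can only stay the same or decrease.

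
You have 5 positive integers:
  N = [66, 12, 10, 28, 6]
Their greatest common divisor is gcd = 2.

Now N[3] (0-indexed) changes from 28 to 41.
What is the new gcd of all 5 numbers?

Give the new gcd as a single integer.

Numbers: [66, 12, 10, 28, 6], gcd = 2
Change: index 3, 28 -> 41
gcd of the OTHER numbers (without index 3): gcd([66, 12, 10, 6]) = 2
New gcd = gcd(g_others, new_val) = gcd(2, 41) = 1

Answer: 1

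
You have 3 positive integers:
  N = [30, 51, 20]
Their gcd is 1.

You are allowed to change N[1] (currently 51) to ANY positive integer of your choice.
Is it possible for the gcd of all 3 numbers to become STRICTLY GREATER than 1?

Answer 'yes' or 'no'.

Current gcd = 1
gcd of all OTHER numbers (without N[1]=51): gcd([30, 20]) = 10
The new gcd after any change is gcd(10, new_value).
This can be at most 10.
Since 10 > old gcd 1, the gcd CAN increase (e.g., set N[1] = 10).

Answer: yes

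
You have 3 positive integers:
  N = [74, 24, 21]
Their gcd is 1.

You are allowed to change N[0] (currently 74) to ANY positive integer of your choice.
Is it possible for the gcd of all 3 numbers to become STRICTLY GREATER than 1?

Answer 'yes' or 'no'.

Current gcd = 1
gcd of all OTHER numbers (without N[0]=74): gcd([24, 21]) = 3
The new gcd after any change is gcd(3, new_value).
This can be at most 3.
Since 3 > old gcd 1, the gcd CAN increase (e.g., set N[0] = 3).

Answer: yes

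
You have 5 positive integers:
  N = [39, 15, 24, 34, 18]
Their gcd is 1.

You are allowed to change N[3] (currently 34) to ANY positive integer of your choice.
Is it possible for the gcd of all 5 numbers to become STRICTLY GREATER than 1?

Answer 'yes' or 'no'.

Current gcd = 1
gcd of all OTHER numbers (without N[3]=34): gcd([39, 15, 24, 18]) = 3
The new gcd after any change is gcd(3, new_value).
This can be at most 3.
Since 3 > old gcd 1, the gcd CAN increase (e.g., set N[3] = 3).

Answer: yes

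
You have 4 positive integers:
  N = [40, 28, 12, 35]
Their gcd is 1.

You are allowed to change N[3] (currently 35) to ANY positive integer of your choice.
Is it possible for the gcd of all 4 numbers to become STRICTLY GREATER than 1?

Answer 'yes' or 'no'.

Answer: yes

Derivation:
Current gcd = 1
gcd of all OTHER numbers (without N[3]=35): gcd([40, 28, 12]) = 4
The new gcd after any change is gcd(4, new_value).
This can be at most 4.
Since 4 > old gcd 1, the gcd CAN increase (e.g., set N[3] = 4).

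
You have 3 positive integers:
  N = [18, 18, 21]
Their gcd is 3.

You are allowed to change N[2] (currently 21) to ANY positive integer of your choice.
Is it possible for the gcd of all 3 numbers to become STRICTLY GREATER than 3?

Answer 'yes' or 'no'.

Current gcd = 3
gcd of all OTHER numbers (without N[2]=21): gcd([18, 18]) = 18
The new gcd after any change is gcd(18, new_value).
This can be at most 18.
Since 18 > old gcd 3, the gcd CAN increase (e.g., set N[2] = 18).

Answer: yes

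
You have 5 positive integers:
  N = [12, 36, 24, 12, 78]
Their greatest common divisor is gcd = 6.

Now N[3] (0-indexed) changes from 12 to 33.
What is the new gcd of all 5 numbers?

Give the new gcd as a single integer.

Answer: 3

Derivation:
Numbers: [12, 36, 24, 12, 78], gcd = 6
Change: index 3, 12 -> 33
gcd of the OTHER numbers (without index 3): gcd([12, 36, 24, 78]) = 6
New gcd = gcd(g_others, new_val) = gcd(6, 33) = 3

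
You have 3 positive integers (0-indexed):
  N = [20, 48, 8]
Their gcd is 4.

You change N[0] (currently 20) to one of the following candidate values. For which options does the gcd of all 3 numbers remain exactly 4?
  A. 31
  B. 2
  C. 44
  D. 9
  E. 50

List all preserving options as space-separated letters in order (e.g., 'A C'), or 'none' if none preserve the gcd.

Old gcd = 4; gcd of others (without N[0]) = 8
New gcd for candidate v: gcd(8, v). Preserves old gcd iff gcd(8, v) = 4.
  Option A: v=31, gcd(8,31)=1 -> changes
  Option B: v=2, gcd(8,2)=2 -> changes
  Option C: v=44, gcd(8,44)=4 -> preserves
  Option D: v=9, gcd(8,9)=1 -> changes
  Option E: v=50, gcd(8,50)=2 -> changes

Answer: C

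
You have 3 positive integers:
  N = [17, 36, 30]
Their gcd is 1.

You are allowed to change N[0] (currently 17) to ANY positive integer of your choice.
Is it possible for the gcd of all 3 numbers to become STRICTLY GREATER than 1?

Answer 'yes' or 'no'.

Current gcd = 1
gcd of all OTHER numbers (without N[0]=17): gcd([36, 30]) = 6
The new gcd after any change is gcd(6, new_value).
This can be at most 6.
Since 6 > old gcd 1, the gcd CAN increase (e.g., set N[0] = 6).

Answer: yes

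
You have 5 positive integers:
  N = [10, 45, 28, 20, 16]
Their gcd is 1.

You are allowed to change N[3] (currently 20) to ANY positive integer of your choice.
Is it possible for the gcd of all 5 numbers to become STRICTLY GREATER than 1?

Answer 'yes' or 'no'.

Current gcd = 1
gcd of all OTHER numbers (without N[3]=20): gcd([10, 45, 28, 16]) = 1
The new gcd after any change is gcd(1, new_value).
This can be at most 1.
Since 1 = old gcd 1, the gcd can only stay the same or decrease.

Answer: no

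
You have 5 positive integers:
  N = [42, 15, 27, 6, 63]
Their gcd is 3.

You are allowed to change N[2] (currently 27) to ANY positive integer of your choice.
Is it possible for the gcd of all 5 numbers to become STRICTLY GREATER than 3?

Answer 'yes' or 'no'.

Answer: no

Derivation:
Current gcd = 3
gcd of all OTHER numbers (without N[2]=27): gcd([42, 15, 6, 63]) = 3
The new gcd after any change is gcd(3, new_value).
This can be at most 3.
Since 3 = old gcd 3, the gcd can only stay the same or decrease.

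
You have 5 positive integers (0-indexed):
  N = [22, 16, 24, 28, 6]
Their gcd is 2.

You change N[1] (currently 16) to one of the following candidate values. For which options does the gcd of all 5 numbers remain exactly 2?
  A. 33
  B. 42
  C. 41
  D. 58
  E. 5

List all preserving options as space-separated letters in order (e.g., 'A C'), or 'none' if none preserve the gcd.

Old gcd = 2; gcd of others (without N[1]) = 2
New gcd for candidate v: gcd(2, v). Preserves old gcd iff gcd(2, v) = 2.
  Option A: v=33, gcd(2,33)=1 -> changes
  Option B: v=42, gcd(2,42)=2 -> preserves
  Option C: v=41, gcd(2,41)=1 -> changes
  Option D: v=58, gcd(2,58)=2 -> preserves
  Option E: v=5, gcd(2,5)=1 -> changes

Answer: B D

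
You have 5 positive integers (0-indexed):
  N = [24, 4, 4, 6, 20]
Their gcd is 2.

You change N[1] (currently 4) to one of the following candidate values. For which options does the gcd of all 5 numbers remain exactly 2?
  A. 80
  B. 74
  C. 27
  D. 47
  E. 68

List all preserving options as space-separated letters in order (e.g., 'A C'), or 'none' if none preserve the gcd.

Answer: A B E

Derivation:
Old gcd = 2; gcd of others (without N[1]) = 2
New gcd for candidate v: gcd(2, v). Preserves old gcd iff gcd(2, v) = 2.
  Option A: v=80, gcd(2,80)=2 -> preserves
  Option B: v=74, gcd(2,74)=2 -> preserves
  Option C: v=27, gcd(2,27)=1 -> changes
  Option D: v=47, gcd(2,47)=1 -> changes
  Option E: v=68, gcd(2,68)=2 -> preserves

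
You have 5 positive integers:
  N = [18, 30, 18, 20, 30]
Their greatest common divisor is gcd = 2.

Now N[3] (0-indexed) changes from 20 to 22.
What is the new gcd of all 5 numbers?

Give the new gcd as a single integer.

Answer: 2

Derivation:
Numbers: [18, 30, 18, 20, 30], gcd = 2
Change: index 3, 20 -> 22
gcd of the OTHER numbers (without index 3): gcd([18, 30, 18, 30]) = 6
New gcd = gcd(g_others, new_val) = gcd(6, 22) = 2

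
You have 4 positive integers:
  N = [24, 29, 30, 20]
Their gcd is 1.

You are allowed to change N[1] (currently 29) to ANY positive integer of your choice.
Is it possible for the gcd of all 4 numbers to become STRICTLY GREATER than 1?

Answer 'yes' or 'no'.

Current gcd = 1
gcd of all OTHER numbers (without N[1]=29): gcd([24, 30, 20]) = 2
The new gcd after any change is gcd(2, new_value).
This can be at most 2.
Since 2 > old gcd 1, the gcd CAN increase (e.g., set N[1] = 2).

Answer: yes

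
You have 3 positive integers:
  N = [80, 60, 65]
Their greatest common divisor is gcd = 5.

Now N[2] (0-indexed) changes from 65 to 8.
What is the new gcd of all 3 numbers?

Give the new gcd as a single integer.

Numbers: [80, 60, 65], gcd = 5
Change: index 2, 65 -> 8
gcd of the OTHER numbers (without index 2): gcd([80, 60]) = 20
New gcd = gcd(g_others, new_val) = gcd(20, 8) = 4

Answer: 4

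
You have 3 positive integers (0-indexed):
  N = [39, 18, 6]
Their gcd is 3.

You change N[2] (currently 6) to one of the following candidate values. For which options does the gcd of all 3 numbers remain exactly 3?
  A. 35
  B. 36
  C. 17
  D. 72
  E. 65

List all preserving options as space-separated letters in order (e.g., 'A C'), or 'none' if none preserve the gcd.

Old gcd = 3; gcd of others (without N[2]) = 3
New gcd for candidate v: gcd(3, v). Preserves old gcd iff gcd(3, v) = 3.
  Option A: v=35, gcd(3,35)=1 -> changes
  Option B: v=36, gcd(3,36)=3 -> preserves
  Option C: v=17, gcd(3,17)=1 -> changes
  Option D: v=72, gcd(3,72)=3 -> preserves
  Option E: v=65, gcd(3,65)=1 -> changes

Answer: B D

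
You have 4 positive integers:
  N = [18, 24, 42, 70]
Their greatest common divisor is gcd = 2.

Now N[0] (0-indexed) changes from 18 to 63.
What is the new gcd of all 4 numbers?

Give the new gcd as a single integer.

Answer: 1

Derivation:
Numbers: [18, 24, 42, 70], gcd = 2
Change: index 0, 18 -> 63
gcd of the OTHER numbers (without index 0): gcd([24, 42, 70]) = 2
New gcd = gcd(g_others, new_val) = gcd(2, 63) = 1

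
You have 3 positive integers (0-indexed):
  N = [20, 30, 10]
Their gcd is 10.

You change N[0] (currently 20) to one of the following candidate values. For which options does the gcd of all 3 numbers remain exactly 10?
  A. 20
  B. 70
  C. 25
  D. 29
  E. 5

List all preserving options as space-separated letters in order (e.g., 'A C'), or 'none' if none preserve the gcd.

Answer: A B

Derivation:
Old gcd = 10; gcd of others (without N[0]) = 10
New gcd for candidate v: gcd(10, v). Preserves old gcd iff gcd(10, v) = 10.
  Option A: v=20, gcd(10,20)=10 -> preserves
  Option B: v=70, gcd(10,70)=10 -> preserves
  Option C: v=25, gcd(10,25)=5 -> changes
  Option D: v=29, gcd(10,29)=1 -> changes
  Option E: v=5, gcd(10,5)=5 -> changes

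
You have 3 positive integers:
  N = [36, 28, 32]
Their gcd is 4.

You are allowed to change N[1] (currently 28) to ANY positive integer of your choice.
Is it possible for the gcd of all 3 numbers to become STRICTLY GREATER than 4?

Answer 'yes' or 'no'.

Answer: no

Derivation:
Current gcd = 4
gcd of all OTHER numbers (without N[1]=28): gcd([36, 32]) = 4
The new gcd after any change is gcd(4, new_value).
This can be at most 4.
Since 4 = old gcd 4, the gcd can only stay the same or decrease.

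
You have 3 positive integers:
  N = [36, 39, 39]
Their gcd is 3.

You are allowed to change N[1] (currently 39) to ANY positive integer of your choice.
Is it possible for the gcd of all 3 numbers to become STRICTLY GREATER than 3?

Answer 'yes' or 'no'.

Current gcd = 3
gcd of all OTHER numbers (without N[1]=39): gcd([36, 39]) = 3
The new gcd after any change is gcd(3, new_value).
This can be at most 3.
Since 3 = old gcd 3, the gcd can only stay the same or decrease.

Answer: no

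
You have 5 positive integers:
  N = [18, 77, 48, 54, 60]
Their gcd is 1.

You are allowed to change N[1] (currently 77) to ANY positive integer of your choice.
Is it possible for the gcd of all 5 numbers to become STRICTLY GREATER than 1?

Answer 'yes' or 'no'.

Answer: yes

Derivation:
Current gcd = 1
gcd of all OTHER numbers (without N[1]=77): gcd([18, 48, 54, 60]) = 6
The new gcd after any change is gcd(6, new_value).
This can be at most 6.
Since 6 > old gcd 1, the gcd CAN increase (e.g., set N[1] = 6).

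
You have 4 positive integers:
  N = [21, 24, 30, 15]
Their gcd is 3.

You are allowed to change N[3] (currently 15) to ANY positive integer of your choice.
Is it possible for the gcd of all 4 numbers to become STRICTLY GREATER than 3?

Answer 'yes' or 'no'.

Current gcd = 3
gcd of all OTHER numbers (without N[3]=15): gcd([21, 24, 30]) = 3
The new gcd after any change is gcd(3, new_value).
This can be at most 3.
Since 3 = old gcd 3, the gcd can only stay the same or decrease.

Answer: no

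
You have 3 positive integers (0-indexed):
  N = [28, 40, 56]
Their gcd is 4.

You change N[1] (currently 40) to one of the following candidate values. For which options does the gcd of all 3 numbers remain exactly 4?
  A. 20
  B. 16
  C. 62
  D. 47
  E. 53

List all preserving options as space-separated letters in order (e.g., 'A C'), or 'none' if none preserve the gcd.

Answer: A B

Derivation:
Old gcd = 4; gcd of others (without N[1]) = 28
New gcd for candidate v: gcd(28, v). Preserves old gcd iff gcd(28, v) = 4.
  Option A: v=20, gcd(28,20)=4 -> preserves
  Option B: v=16, gcd(28,16)=4 -> preserves
  Option C: v=62, gcd(28,62)=2 -> changes
  Option D: v=47, gcd(28,47)=1 -> changes
  Option E: v=53, gcd(28,53)=1 -> changes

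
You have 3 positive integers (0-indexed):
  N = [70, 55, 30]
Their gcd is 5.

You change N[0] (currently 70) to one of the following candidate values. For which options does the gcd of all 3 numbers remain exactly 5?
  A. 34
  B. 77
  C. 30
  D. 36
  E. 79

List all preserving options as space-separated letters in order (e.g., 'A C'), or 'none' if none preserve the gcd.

Old gcd = 5; gcd of others (without N[0]) = 5
New gcd for candidate v: gcd(5, v). Preserves old gcd iff gcd(5, v) = 5.
  Option A: v=34, gcd(5,34)=1 -> changes
  Option B: v=77, gcd(5,77)=1 -> changes
  Option C: v=30, gcd(5,30)=5 -> preserves
  Option D: v=36, gcd(5,36)=1 -> changes
  Option E: v=79, gcd(5,79)=1 -> changes

Answer: C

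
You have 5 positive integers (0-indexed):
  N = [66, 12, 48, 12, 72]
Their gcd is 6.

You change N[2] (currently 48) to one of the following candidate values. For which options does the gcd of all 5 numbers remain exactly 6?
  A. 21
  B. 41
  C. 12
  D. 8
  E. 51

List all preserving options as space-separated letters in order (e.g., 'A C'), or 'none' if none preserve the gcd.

Answer: C

Derivation:
Old gcd = 6; gcd of others (without N[2]) = 6
New gcd for candidate v: gcd(6, v). Preserves old gcd iff gcd(6, v) = 6.
  Option A: v=21, gcd(6,21)=3 -> changes
  Option B: v=41, gcd(6,41)=1 -> changes
  Option C: v=12, gcd(6,12)=6 -> preserves
  Option D: v=8, gcd(6,8)=2 -> changes
  Option E: v=51, gcd(6,51)=3 -> changes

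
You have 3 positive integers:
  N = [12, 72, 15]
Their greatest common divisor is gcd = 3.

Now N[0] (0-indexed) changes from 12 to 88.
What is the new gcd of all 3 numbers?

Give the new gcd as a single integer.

Answer: 1

Derivation:
Numbers: [12, 72, 15], gcd = 3
Change: index 0, 12 -> 88
gcd of the OTHER numbers (without index 0): gcd([72, 15]) = 3
New gcd = gcd(g_others, new_val) = gcd(3, 88) = 1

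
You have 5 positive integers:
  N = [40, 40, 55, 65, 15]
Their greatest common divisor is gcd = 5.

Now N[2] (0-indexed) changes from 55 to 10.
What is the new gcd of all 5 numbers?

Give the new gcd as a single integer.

Answer: 5

Derivation:
Numbers: [40, 40, 55, 65, 15], gcd = 5
Change: index 2, 55 -> 10
gcd of the OTHER numbers (without index 2): gcd([40, 40, 65, 15]) = 5
New gcd = gcd(g_others, new_val) = gcd(5, 10) = 5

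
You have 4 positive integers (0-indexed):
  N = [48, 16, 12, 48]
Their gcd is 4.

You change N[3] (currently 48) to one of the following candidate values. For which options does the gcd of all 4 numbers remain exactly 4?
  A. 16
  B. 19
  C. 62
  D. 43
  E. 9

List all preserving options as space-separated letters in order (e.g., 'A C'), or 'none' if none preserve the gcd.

Answer: A

Derivation:
Old gcd = 4; gcd of others (without N[3]) = 4
New gcd for candidate v: gcd(4, v). Preserves old gcd iff gcd(4, v) = 4.
  Option A: v=16, gcd(4,16)=4 -> preserves
  Option B: v=19, gcd(4,19)=1 -> changes
  Option C: v=62, gcd(4,62)=2 -> changes
  Option D: v=43, gcd(4,43)=1 -> changes
  Option E: v=9, gcd(4,9)=1 -> changes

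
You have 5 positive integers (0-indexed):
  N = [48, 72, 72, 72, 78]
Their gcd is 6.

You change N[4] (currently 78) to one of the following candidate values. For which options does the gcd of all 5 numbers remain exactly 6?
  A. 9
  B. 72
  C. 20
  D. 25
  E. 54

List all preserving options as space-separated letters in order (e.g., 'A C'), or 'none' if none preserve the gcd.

Answer: E

Derivation:
Old gcd = 6; gcd of others (without N[4]) = 24
New gcd for candidate v: gcd(24, v). Preserves old gcd iff gcd(24, v) = 6.
  Option A: v=9, gcd(24,9)=3 -> changes
  Option B: v=72, gcd(24,72)=24 -> changes
  Option C: v=20, gcd(24,20)=4 -> changes
  Option D: v=25, gcd(24,25)=1 -> changes
  Option E: v=54, gcd(24,54)=6 -> preserves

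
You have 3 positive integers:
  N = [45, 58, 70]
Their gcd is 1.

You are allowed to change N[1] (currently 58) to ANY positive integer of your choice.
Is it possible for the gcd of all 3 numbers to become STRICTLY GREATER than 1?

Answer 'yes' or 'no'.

Current gcd = 1
gcd of all OTHER numbers (without N[1]=58): gcd([45, 70]) = 5
The new gcd after any change is gcd(5, new_value).
This can be at most 5.
Since 5 > old gcd 1, the gcd CAN increase (e.g., set N[1] = 5).

Answer: yes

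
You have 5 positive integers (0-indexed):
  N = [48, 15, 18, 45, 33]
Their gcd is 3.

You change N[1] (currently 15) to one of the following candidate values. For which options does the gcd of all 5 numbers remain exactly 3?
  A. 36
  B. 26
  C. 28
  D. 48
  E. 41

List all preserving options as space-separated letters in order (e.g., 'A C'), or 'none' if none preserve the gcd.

Answer: A D

Derivation:
Old gcd = 3; gcd of others (without N[1]) = 3
New gcd for candidate v: gcd(3, v). Preserves old gcd iff gcd(3, v) = 3.
  Option A: v=36, gcd(3,36)=3 -> preserves
  Option B: v=26, gcd(3,26)=1 -> changes
  Option C: v=28, gcd(3,28)=1 -> changes
  Option D: v=48, gcd(3,48)=3 -> preserves
  Option E: v=41, gcd(3,41)=1 -> changes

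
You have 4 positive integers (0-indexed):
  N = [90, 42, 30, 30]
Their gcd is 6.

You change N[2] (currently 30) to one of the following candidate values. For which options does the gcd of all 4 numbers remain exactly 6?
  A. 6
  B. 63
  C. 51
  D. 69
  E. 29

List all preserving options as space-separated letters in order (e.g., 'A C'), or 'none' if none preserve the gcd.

Old gcd = 6; gcd of others (without N[2]) = 6
New gcd for candidate v: gcd(6, v). Preserves old gcd iff gcd(6, v) = 6.
  Option A: v=6, gcd(6,6)=6 -> preserves
  Option B: v=63, gcd(6,63)=3 -> changes
  Option C: v=51, gcd(6,51)=3 -> changes
  Option D: v=69, gcd(6,69)=3 -> changes
  Option E: v=29, gcd(6,29)=1 -> changes

Answer: A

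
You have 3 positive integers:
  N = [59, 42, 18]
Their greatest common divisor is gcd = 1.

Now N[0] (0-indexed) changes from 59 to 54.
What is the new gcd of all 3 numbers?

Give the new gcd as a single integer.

Answer: 6

Derivation:
Numbers: [59, 42, 18], gcd = 1
Change: index 0, 59 -> 54
gcd of the OTHER numbers (without index 0): gcd([42, 18]) = 6
New gcd = gcd(g_others, new_val) = gcd(6, 54) = 6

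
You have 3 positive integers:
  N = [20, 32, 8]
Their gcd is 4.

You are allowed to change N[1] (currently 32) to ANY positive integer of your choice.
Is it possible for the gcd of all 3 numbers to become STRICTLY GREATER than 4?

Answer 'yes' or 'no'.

Current gcd = 4
gcd of all OTHER numbers (without N[1]=32): gcd([20, 8]) = 4
The new gcd after any change is gcd(4, new_value).
This can be at most 4.
Since 4 = old gcd 4, the gcd can only stay the same or decrease.

Answer: no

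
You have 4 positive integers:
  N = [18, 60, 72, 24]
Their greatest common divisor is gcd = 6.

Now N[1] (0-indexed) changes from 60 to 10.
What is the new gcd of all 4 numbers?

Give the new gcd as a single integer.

Numbers: [18, 60, 72, 24], gcd = 6
Change: index 1, 60 -> 10
gcd of the OTHER numbers (without index 1): gcd([18, 72, 24]) = 6
New gcd = gcd(g_others, new_val) = gcd(6, 10) = 2

Answer: 2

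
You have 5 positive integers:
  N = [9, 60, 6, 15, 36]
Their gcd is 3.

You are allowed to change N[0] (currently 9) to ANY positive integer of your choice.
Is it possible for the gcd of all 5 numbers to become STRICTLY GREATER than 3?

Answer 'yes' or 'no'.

Answer: no

Derivation:
Current gcd = 3
gcd of all OTHER numbers (without N[0]=9): gcd([60, 6, 15, 36]) = 3
The new gcd after any change is gcd(3, new_value).
This can be at most 3.
Since 3 = old gcd 3, the gcd can only stay the same or decrease.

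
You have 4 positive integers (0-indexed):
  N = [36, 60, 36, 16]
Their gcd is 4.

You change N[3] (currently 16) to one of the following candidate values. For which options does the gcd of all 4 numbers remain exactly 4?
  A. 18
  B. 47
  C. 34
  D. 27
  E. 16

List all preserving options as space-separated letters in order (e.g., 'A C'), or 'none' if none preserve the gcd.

Old gcd = 4; gcd of others (without N[3]) = 12
New gcd for candidate v: gcd(12, v). Preserves old gcd iff gcd(12, v) = 4.
  Option A: v=18, gcd(12,18)=6 -> changes
  Option B: v=47, gcd(12,47)=1 -> changes
  Option C: v=34, gcd(12,34)=2 -> changes
  Option D: v=27, gcd(12,27)=3 -> changes
  Option E: v=16, gcd(12,16)=4 -> preserves

Answer: E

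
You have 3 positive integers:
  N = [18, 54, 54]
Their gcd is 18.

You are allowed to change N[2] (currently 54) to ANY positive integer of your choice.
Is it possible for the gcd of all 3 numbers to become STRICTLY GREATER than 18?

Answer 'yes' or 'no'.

Current gcd = 18
gcd of all OTHER numbers (without N[2]=54): gcd([18, 54]) = 18
The new gcd after any change is gcd(18, new_value).
This can be at most 18.
Since 18 = old gcd 18, the gcd can only stay the same or decrease.

Answer: no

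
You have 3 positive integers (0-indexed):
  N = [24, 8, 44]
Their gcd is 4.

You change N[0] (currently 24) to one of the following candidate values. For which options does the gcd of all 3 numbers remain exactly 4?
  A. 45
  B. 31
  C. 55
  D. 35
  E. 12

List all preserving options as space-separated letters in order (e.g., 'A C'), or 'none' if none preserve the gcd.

Old gcd = 4; gcd of others (without N[0]) = 4
New gcd for candidate v: gcd(4, v). Preserves old gcd iff gcd(4, v) = 4.
  Option A: v=45, gcd(4,45)=1 -> changes
  Option B: v=31, gcd(4,31)=1 -> changes
  Option C: v=55, gcd(4,55)=1 -> changes
  Option D: v=35, gcd(4,35)=1 -> changes
  Option E: v=12, gcd(4,12)=4 -> preserves

Answer: E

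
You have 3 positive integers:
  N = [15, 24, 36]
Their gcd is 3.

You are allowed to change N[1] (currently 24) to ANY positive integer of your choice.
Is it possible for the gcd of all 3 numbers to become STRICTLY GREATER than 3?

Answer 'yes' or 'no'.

Answer: no

Derivation:
Current gcd = 3
gcd of all OTHER numbers (without N[1]=24): gcd([15, 36]) = 3
The new gcd after any change is gcd(3, new_value).
This can be at most 3.
Since 3 = old gcd 3, the gcd can only stay the same or decrease.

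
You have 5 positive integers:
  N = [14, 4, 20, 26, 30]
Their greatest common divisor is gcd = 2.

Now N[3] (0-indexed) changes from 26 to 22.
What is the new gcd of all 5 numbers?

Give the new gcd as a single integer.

Numbers: [14, 4, 20, 26, 30], gcd = 2
Change: index 3, 26 -> 22
gcd of the OTHER numbers (without index 3): gcd([14, 4, 20, 30]) = 2
New gcd = gcd(g_others, new_val) = gcd(2, 22) = 2

Answer: 2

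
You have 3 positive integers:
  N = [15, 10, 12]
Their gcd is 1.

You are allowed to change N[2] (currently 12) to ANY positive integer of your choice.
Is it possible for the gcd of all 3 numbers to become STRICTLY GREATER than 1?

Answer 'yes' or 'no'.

Answer: yes

Derivation:
Current gcd = 1
gcd of all OTHER numbers (without N[2]=12): gcd([15, 10]) = 5
The new gcd after any change is gcd(5, new_value).
This can be at most 5.
Since 5 > old gcd 1, the gcd CAN increase (e.g., set N[2] = 5).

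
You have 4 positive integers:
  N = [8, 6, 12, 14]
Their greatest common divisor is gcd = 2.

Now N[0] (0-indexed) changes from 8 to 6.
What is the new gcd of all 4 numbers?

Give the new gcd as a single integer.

Numbers: [8, 6, 12, 14], gcd = 2
Change: index 0, 8 -> 6
gcd of the OTHER numbers (without index 0): gcd([6, 12, 14]) = 2
New gcd = gcd(g_others, new_val) = gcd(2, 6) = 2

Answer: 2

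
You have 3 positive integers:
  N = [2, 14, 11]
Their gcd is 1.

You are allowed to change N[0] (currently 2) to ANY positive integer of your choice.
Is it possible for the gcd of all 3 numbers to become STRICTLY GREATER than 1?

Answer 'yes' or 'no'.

Answer: no

Derivation:
Current gcd = 1
gcd of all OTHER numbers (without N[0]=2): gcd([14, 11]) = 1
The new gcd after any change is gcd(1, new_value).
This can be at most 1.
Since 1 = old gcd 1, the gcd can only stay the same or decrease.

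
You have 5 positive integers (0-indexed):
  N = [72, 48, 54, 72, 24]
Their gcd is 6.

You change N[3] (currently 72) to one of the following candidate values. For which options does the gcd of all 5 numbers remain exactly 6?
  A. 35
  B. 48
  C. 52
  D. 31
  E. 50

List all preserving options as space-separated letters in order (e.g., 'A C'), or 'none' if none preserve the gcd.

Answer: B

Derivation:
Old gcd = 6; gcd of others (without N[3]) = 6
New gcd for candidate v: gcd(6, v). Preserves old gcd iff gcd(6, v) = 6.
  Option A: v=35, gcd(6,35)=1 -> changes
  Option B: v=48, gcd(6,48)=6 -> preserves
  Option C: v=52, gcd(6,52)=2 -> changes
  Option D: v=31, gcd(6,31)=1 -> changes
  Option E: v=50, gcd(6,50)=2 -> changes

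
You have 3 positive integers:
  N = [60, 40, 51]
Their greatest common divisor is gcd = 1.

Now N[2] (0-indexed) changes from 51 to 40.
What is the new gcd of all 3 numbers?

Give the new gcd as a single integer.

Answer: 20

Derivation:
Numbers: [60, 40, 51], gcd = 1
Change: index 2, 51 -> 40
gcd of the OTHER numbers (without index 2): gcd([60, 40]) = 20
New gcd = gcd(g_others, new_val) = gcd(20, 40) = 20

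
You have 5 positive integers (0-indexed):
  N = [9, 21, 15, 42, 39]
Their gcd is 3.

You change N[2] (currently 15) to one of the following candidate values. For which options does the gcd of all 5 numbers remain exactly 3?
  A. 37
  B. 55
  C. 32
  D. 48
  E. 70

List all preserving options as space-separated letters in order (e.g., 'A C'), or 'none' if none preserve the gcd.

Answer: D

Derivation:
Old gcd = 3; gcd of others (without N[2]) = 3
New gcd for candidate v: gcd(3, v). Preserves old gcd iff gcd(3, v) = 3.
  Option A: v=37, gcd(3,37)=1 -> changes
  Option B: v=55, gcd(3,55)=1 -> changes
  Option C: v=32, gcd(3,32)=1 -> changes
  Option D: v=48, gcd(3,48)=3 -> preserves
  Option E: v=70, gcd(3,70)=1 -> changes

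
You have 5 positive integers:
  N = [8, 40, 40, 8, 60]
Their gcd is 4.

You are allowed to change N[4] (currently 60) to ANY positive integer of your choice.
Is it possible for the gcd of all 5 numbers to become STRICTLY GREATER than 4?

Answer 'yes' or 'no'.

Answer: yes

Derivation:
Current gcd = 4
gcd of all OTHER numbers (without N[4]=60): gcd([8, 40, 40, 8]) = 8
The new gcd after any change is gcd(8, new_value).
This can be at most 8.
Since 8 > old gcd 4, the gcd CAN increase (e.g., set N[4] = 8).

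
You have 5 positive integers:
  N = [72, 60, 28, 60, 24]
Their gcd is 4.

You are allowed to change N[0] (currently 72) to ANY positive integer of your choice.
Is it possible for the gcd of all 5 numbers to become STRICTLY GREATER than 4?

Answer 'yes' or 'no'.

Answer: no

Derivation:
Current gcd = 4
gcd of all OTHER numbers (without N[0]=72): gcd([60, 28, 60, 24]) = 4
The new gcd after any change is gcd(4, new_value).
This can be at most 4.
Since 4 = old gcd 4, the gcd can only stay the same or decrease.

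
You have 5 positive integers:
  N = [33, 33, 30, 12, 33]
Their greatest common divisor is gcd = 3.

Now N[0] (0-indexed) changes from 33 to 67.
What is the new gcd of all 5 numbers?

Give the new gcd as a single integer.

Numbers: [33, 33, 30, 12, 33], gcd = 3
Change: index 0, 33 -> 67
gcd of the OTHER numbers (without index 0): gcd([33, 30, 12, 33]) = 3
New gcd = gcd(g_others, new_val) = gcd(3, 67) = 1

Answer: 1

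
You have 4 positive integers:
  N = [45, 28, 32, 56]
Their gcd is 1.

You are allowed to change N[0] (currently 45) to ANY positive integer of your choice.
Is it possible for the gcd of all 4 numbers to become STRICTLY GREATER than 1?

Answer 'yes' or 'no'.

Answer: yes

Derivation:
Current gcd = 1
gcd of all OTHER numbers (without N[0]=45): gcd([28, 32, 56]) = 4
The new gcd after any change is gcd(4, new_value).
This can be at most 4.
Since 4 > old gcd 1, the gcd CAN increase (e.g., set N[0] = 4).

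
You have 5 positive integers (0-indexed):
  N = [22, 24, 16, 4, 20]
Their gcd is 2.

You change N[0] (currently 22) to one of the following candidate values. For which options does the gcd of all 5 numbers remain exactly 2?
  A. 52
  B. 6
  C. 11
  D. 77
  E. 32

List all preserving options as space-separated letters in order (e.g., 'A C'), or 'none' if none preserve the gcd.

Old gcd = 2; gcd of others (without N[0]) = 4
New gcd for candidate v: gcd(4, v). Preserves old gcd iff gcd(4, v) = 2.
  Option A: v=52, gcd(4,52)=4 -> changes
  Option B: v=6, gcd(4,6)=2 -> preserves
  Option C: v=11, gcd(4,11)=1 -> changes
  Option D: v=77, gcd(4,77)=1 -> changes
  Option E: v=32, gcd(4,32)=4 -> changes

Answer: B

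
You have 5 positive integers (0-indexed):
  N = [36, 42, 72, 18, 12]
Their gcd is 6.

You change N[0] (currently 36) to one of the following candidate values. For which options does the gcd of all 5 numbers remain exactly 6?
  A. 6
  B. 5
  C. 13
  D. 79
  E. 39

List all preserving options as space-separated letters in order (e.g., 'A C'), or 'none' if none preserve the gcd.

Old gcd = 6; gcd of others (without N[0]) = 6
New gcd for candidate v: gcd(6, v). Preserves old gcd iff gcd(6, v) = 6.
  Option A: v=6, gcd(6,6)=6 -> preserves
  Option B: v=5, gcd(6,5)=1 -> changes
  Option C: v=13, gcd(6,13)=1 -> changes
  Option D: v=79, gcd(6,79)=1 -> changes
  Option E: v=39, gcd(6,39)=3 -> changes

Answer: A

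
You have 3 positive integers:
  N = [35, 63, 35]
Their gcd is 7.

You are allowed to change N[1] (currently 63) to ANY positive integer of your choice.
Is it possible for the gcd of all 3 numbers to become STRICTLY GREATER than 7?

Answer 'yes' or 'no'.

Answer: yes

Derivation:
Current gcd = 7
gcd of all OTHER numbers (without N[1]=63): gcd([35, 35]) = 35
The new gcd after any change is gcd(35, new_value).
This can be at most 35.
Since 35 > old gcd 7, the gcd CAN increase (e.g., set N[1] = 35).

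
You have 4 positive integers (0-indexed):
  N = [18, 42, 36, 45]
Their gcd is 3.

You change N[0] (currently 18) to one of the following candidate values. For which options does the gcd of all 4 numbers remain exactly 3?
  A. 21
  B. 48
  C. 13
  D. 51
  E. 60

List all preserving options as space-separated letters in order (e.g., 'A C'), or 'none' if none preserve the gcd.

Answer: A B D E

Derivation:
Old gcd = 3; gcd of others (without N[0]) = 3
New gcd for candidate v: gcd(3, v). Preserves old gcd iff gcd(3, v) = 3.
  Option A: v=21, gcd(3,21)=3 -> preserves
  Option B: v=48, gcd(3,48)=3 -> preserves
  Option C: v=13, gcd(3,13)=1 -> changes
  Option D: v=51, gcd(3,51)=3 -> preserves
  Option E: v=60, gcd(3,60)=3 -> preserves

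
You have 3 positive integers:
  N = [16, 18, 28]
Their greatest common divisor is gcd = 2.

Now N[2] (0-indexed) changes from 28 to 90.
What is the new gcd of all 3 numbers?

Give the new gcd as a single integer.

Answer: 2

Derivation:
Numbers: [16, 18, 28], gcd = 2
Change: index 2, 28 -> 90
gcd of the OTHER numbers (without index 2): gcd([16, 18]) = 2
New gcd = gcd(g_others, new_val) = gcd(2, 90) = 2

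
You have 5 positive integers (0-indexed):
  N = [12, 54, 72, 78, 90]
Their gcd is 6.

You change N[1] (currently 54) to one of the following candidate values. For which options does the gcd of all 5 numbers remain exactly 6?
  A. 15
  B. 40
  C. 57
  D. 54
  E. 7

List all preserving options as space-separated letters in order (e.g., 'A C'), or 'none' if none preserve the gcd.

Old gcd = 6; gcd of others (without N[1]) = 6
New gcd for candidate v: gcd(6, v). Preserves old gcd iff gcd(6, v) = 6.
  Option A: v=15, gcd(6,15)=3 -> changes
  Option B: v=40, gcd(6,40)=2 -> changes
  Option C: v=57, gcd(6,57)=3 -> changes
  Option D: v=54, gcd(6,54)=6 -> preserves
  Option E: v=7, gcd(6,7)=1 -> changes

Answer: D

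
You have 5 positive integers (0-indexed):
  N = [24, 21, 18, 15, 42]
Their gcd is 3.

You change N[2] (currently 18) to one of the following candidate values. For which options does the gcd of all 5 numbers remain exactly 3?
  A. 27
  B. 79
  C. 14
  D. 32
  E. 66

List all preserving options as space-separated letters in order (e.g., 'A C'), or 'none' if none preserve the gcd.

Old gcd = 3; gcd of others (without N[2]) = 3
New gcd for candidate v: gcd(3, v). Preserves old gcd iff gcd(3, v) = 3.
  Option A: v=27, gcd(3,27)=3 -> preserves
  Option B: v=79, gcd(3,79)=1 -> changes
  Option C: v=14, gcd(3,14)=1 -> changes
  Option D: v=32, gcd(3,32)=1 -> changes
  Option E: v=66, gcd(3,66)=3 -> preserves

Answer: A E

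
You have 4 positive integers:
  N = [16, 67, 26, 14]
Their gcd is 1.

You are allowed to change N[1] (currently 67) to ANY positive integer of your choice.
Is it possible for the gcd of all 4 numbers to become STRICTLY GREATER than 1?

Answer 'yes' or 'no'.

Current gcd = 1
gcd of all OTHER numbers (without N[1]=67): gcd([16, 26, 14]) = 2
The new gcd after any change is gcd(2, new_value).
This can be at most 2.
Since 2 > old gcd 1, the gcd CAN increase (e.g., set N[1] = 2).

Answer: yes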